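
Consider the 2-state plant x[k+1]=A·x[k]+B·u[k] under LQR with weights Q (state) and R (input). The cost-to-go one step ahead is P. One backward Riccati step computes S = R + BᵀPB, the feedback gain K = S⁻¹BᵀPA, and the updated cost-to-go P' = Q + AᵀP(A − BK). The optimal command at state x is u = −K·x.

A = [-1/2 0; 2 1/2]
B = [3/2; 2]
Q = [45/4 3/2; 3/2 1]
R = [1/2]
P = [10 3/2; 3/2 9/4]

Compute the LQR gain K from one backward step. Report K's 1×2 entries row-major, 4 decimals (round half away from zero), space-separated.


BᵀP = [18.0000 6.7500]
S = R + BᵀPB = [1/2] + [40.5000] = [41.0000]
BᵀPA = [4.5000 3.3750]
K = S⁻¹·BᵀPA = [0.1098 0.0823]
A−BK = [-0.6646 -0.1235; 1.7805 0.3354]
AᵀP(A−BK) = [8.0061 1.5046; 1.5046 0.2847]
P' = Q + AᵀP(A−BK) = [19.2561 3.0046; 3.0046 1.2847]
tr(P') = 20.5408

0.1098 0.0823


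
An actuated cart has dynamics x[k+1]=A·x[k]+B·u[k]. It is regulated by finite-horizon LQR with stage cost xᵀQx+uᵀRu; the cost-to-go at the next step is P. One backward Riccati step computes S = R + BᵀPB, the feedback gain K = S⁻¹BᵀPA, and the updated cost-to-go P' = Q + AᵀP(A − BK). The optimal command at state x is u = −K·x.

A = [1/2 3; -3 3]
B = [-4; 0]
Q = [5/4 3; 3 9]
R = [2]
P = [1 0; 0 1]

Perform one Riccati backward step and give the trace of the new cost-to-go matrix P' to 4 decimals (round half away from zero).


29.2778

BᵀP = [-4.0000 0.0000]
S = R + BᵀPB = [2] + [16.0000] = [18.0000]
BᵀPA = [-2.0000 -12.0000]
K = S⁻¹·BᵀPA = [-0.1111 -0.6667]
A−BK = [0.0556 0.3333; -3.0000 3.0000]
AᵀP(A−BK) = [9.0278 -8.8333; -8.8333 10.0000]
P' = Q + AᵀP(A−BK) = [10.2778 -5.8333; -5.8333 19.0000]
tr(P') = 29.2778


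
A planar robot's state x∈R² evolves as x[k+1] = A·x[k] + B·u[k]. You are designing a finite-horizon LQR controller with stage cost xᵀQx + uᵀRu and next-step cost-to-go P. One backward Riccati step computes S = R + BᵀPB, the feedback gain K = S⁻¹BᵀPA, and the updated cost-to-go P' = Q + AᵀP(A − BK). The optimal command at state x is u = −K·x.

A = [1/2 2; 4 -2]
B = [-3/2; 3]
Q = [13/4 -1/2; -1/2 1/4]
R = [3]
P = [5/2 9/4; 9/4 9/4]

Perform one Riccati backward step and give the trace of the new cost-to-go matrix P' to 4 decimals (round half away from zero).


BᵀP = [3.0000 3.3750]
S = R + BᵀPB = [3] + [5.6250] = [8.6250]
BᵀPA = [15.0000 -0.7500]
K = S⁻¹·BᵀPA = [1.7391 -0.0870]
A−BK = [3.1087 1.8696; -1.2174 -1.7391]
AᵀP(A−BK) = [19.5380 1.5543; 1.5543 0.9348]
P' = Q + AᵀP(A−BK) = [22.7880 1.0543; 1.0543 1.1848]
tr(P') = 23.9728

23.9728


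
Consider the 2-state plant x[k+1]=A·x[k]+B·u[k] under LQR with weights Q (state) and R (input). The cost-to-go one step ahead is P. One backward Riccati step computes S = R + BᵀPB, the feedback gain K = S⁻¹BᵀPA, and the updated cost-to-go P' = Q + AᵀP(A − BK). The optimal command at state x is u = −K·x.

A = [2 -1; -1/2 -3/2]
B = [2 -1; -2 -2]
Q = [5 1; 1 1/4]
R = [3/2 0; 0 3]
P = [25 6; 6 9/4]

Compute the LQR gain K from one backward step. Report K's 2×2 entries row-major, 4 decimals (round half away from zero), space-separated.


0.7608 -0.2078 -0.4660 0.6842

BᵀP = [38.0000 7.5000; -37.0000 -10.5000]
S = R + BᵀPB = [3/2 0; 0 3] + [61.0000 -53.0000; -53.0000 58.0000] = [62.5000 -53.0000; -53.0000 61.0000]
BᵀPA = [72.2500 -49.2500; -68.7500 52.7500]
K = S⁻¹·BᵀPA = [0.7608 -0.2078; -0.4660 0.6842]
A−BK = [0.0123 0.0998; 0.0897 -0.5471]
AᵀP(A−BK) = [1.5549 -1.2601; -1.2601 1.7365]
P' = Q + AᵀP(A−BK) = [6.5549 -0.2601; -0.2601 1.9865]
tr(P') = 8.5415


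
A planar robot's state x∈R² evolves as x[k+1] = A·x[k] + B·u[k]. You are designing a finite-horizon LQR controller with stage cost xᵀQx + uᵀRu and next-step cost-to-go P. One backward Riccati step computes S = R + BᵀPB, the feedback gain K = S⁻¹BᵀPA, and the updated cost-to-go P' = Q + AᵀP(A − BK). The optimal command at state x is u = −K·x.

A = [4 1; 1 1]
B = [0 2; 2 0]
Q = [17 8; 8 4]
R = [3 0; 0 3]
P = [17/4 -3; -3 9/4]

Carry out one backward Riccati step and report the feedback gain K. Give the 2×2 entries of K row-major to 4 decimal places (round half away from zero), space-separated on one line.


BᵀP = [-6.0000 4.5000; 8.5000 -6.0000]
S = R + BᵀPB = [3 0; 0 3] + [9.0000 -12.0000; -12.0000 17.0000] = [12.0000 -12.0000; -12.0000 20.0000]
BᵀPA = [-19.5000 -1.5000; 28.0000 2.5000]
K = S⁻¹·BᵀPA = [-0.5625 0.0000; 1.0625 0.1250]
A−BK = [1.8750 0.7500; 2.1250 1.0000]
AᵀP(A−BK) = [5.5313 0.7500; 0.7500 0.1875]
P' = Q + AᵀP(A−BK) = [22.5313 8.7500; 8.7500 4.1875]
tr(P') = 26.7188

-0.5625 0.0000 1.0625 0.1250


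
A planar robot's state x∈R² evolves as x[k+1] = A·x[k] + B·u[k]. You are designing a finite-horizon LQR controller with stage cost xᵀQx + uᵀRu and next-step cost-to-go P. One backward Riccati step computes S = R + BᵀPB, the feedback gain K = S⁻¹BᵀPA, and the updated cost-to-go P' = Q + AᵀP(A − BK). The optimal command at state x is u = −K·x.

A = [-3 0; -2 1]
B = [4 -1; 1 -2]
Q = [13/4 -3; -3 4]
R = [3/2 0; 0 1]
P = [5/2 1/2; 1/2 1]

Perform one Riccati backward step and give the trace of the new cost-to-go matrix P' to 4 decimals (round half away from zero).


BᵀP = [10.5000 3.0000; -3.5000 -2.5000]
S = R + BᵀPB = [3/2 0; 0 1] + [45.0000 -16.5000; -16.5000 8.5000] = [46.5000 -16.5000; -16.5000 9.5000]
BᵀPA = [-37.5000 3.0000; 15.5000 -2.5000]
K = S⁻¹·BᵀPA = [-0.5929 -0.0752; 0.6018 -0.3938]
A−BK = [-0.0265 -0.0929; -0.2035 0.2876]
AᵀP(A−BK) = [0.9381 -0.2168; -0.2168 0.2412]
P' = Q + AᵀP(A−BK) = [4.1881 -3.2168; -3.2168 4.2412]
tr(P') = 8.4292

8.4292


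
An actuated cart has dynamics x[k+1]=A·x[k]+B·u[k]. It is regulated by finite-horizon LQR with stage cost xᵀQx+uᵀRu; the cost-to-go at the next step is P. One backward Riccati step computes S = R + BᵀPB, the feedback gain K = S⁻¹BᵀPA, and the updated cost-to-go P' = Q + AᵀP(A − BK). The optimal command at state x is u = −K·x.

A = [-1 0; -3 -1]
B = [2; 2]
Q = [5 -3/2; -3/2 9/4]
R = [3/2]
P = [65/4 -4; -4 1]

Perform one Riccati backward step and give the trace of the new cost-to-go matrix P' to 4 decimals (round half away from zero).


7.4675

BᵀP = [24.5000 -6.0000]
S = R + BᵀPB = [3/2] + [37.0000] = [38.5000]
BᵀPA = [-6.5000 6.0000]
K = S⁻¹·BᵀPA = [-0.1688 0.1558]
A−BK = [-0.6623 -0.3117; -2.6623 -1.3117]
AᵀP(A−BK) = [0.1526 0.0130; 0.0130 0.0649]
P' = Q + AᵀP(A−BK) = [5.1526 -1.4870; -1.4870 2.3149]
tr(P') = 7.4675


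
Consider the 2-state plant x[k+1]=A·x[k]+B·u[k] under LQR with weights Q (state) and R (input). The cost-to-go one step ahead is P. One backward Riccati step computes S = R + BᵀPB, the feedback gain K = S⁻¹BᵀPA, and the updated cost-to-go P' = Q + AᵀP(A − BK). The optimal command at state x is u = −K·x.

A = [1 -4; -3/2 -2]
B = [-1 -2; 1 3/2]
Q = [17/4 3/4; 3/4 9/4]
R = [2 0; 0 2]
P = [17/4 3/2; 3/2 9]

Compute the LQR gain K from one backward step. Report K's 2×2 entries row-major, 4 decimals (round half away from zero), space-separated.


BᵀP = [-2.7500 7.5000; -6.2500 10.5000]
S = R + BᵀPB = [2 0; 0 2] + [10.2500 16.7500; 16.7500 28.2500] = [12.2500 16.7500; 16.7500 30.2500]
BᵀPA = [-14.0000 -4.0000; -22.0000 4.0000]
K = S⁻¹·BᵀPA = [-0.6111 -2.0889; -0.3889 1.2889]
A−BK = [-0.3889 -3.5111; -0.3056 -1.8444]
AᵀP(A−BK) = [2.8889 15.1111; 15.1111 114.4889]
P' = Q + AᵀP(A−BK) = [7.1389 15.8611; 15.8611 116.7389]
tr(P') = 123.8778

-0.6111 -2.0889 -0.3889 1.2889


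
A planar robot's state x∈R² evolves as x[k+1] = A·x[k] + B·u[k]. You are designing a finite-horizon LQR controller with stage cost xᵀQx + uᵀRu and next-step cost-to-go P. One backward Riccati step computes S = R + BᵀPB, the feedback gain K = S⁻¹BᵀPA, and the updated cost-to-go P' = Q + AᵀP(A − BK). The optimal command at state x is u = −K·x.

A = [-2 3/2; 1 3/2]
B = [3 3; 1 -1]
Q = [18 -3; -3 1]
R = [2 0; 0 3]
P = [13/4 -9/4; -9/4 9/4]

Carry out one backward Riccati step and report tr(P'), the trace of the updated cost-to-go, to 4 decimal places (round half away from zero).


21.4026

BᵀP = [7.5000 -4.5000; 12.0000 -9.0000]
S = R + BᵀPB = [2 0; 0 3] + [18.0000 27.0000; 27.0000 45.0000] = [20.0000 27.0000; 27.0000 48.0000]
BᵀPA = [-19.5000 4.5000; -33.0000 4.5000]
K = S⁻¹·BᵀPA = [-0.1948 0.4091; -0.5779 -0.1364]
A−BK = [0.3182 0.6818; 0.6169 0.9545]
AᵀP(A−BK) = [1.3799 0.4773; 0.4773 1.0227]
P' = Q + AᵀP(A−BK) = [19.3799 -2.5227; -2.5227 2.0227]
tr(P') = 21.4026


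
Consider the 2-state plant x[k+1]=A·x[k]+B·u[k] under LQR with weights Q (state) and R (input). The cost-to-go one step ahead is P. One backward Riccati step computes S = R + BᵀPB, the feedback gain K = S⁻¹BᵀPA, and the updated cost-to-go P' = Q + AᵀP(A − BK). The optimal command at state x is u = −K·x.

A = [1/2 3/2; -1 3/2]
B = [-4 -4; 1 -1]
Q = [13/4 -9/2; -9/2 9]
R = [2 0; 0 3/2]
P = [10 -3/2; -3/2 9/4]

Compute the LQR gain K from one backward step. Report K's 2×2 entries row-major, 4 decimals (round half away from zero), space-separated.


BᵀP = [-41.5000 8.2500; -38.5000 3.7500]
S = R + BᵀPB = [2 0; 0 3/2] + [174.2500 157.7500; 157.7500 150.2500] = [176.2500 157.7500; 157.7500 151.7500]
BᵀPA = [-29.0000 -49.8750; -23.0000 -52.1250]
K = S⁻¹·BᵀPA = [-0.4151 0.3515; 0.2800 -0.7089]
A−BK = [-0.0406 0.0704; -0.3049 0.4395]
AᵀP(A−BK) = [0.6508 -0.8607; -0.8607 1.3924]
P' = Q + AᵀP(A−BK) = [3.9008 -5.3607; -5.3607 10.3924]
tr(P') = 14.2932

-0.4151 0.3515 0.2800 -0.7089


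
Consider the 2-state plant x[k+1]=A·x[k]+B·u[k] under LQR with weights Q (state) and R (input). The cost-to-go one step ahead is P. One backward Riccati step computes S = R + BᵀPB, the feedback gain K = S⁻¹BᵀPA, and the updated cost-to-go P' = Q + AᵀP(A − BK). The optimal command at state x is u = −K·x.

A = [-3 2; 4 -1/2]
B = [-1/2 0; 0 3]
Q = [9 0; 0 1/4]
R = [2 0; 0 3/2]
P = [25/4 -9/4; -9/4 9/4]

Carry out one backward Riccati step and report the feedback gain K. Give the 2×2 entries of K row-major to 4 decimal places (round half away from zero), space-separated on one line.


BᵀP = [-3.1250 1.1250; -6.7500 6.7500]
S = R + BᵀPB = [2 0; 0 3/2] + [1.5625 3.3750; 3.3750 20.2500] = [3.5625 3.3750; 3.3750 21.7500]
BᵀPA = [13.8750 -6.8125; 47.2500 -16.8750]
K = S⁻¹·BᵀPA = [2.1532 -1.3801; 1.8383 -0.5617]
A−BK = [-1.9234 1.3099; -1.5149 1.1851]
AᵀP(A−BK) = [29.5149 -17.6851; -17.6851 11.1816]
P' = Q + AᵀP(A−BK) = [38.5149 -17.6851; -17.6851 11.4316]
tr(P') = 49.9465

2.1532 -1.3801 1.8383 -0.5617


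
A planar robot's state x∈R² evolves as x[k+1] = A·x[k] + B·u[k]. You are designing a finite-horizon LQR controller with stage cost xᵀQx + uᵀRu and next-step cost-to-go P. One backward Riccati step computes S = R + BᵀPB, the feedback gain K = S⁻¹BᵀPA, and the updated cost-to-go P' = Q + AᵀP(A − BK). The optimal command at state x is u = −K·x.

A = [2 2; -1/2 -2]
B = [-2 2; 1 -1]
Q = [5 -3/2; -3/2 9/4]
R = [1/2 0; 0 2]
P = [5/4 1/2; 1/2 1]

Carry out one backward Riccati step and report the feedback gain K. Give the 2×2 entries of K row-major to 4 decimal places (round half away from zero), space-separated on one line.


-0.7273 -0.7273 0.1818 0.1818

BᵀP = [-2.0000 0.0000; 2.0000 0.0000]
S = R + BᵀPB = [1/2 0; 0 2] + [4.0000 -4.0000; -4.0000 4.0000] = [4.5000 -4.0000; -4.0000 6.0000]
BᵀPA = [-4.0000 -4.0000; 4.0000 4.0000]
K = S⁻¹·BᵀPA = [-0.7273 -0.7273; 0.1818 0.1818]
A−BK = [0.1818 0.1818; 0.4091 -1.0909]
AᵀP(A−BK) = [0.6136 -0.1364; -0.1364 1.3636]
P' = Q + AᵀP(A−BK) = [5.6136 -1.6364; -1.6364 3.6136]
tr(P') = 9.2273


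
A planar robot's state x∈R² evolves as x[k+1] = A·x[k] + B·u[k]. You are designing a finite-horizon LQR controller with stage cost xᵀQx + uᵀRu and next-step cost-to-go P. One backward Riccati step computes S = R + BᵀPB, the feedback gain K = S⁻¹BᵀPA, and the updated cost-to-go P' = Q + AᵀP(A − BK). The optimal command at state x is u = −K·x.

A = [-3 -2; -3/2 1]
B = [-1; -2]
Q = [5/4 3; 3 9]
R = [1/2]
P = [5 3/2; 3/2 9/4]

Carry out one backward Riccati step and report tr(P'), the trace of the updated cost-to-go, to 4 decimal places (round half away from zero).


BᵀP = [-8.0000 -6.0000]
S = R + BᵀPB = [1/2] + [20.0000] = [20.5000]
BᵀPA = [33.0000 10.0000]
K = S⁻¹·BᵀPA = [1.6098 0.4878]
A−BK = [-1.3902 -1.5122; 1.7195 1.9756]
AᵀP(A−BK) = [10.4405 10.5274; 10.5274 11.3720]
P' = Q + AᵀP(A−BK) = [11.6905 13.5274; 13.5274 20.3720]
tr(P') = 32.0625

32.0625


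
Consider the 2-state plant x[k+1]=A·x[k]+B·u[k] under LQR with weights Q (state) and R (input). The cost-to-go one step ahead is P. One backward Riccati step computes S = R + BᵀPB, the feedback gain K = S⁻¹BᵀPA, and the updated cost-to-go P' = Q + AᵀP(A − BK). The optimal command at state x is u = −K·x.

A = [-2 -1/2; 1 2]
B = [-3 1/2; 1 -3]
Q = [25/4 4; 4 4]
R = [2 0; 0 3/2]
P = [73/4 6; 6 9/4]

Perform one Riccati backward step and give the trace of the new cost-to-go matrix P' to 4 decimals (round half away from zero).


11.4687

BᵀP = [-48.7500 -15.7500; -8.8750 -3.7500]
S = R + BᵀPB = [2 0; 0 3/2] + [130.5000 22.8750; 22.8750 6.8125] = [132.5000 22.8750; 22.8750 8.3125]
BᵀPA = [81.7500 -7.1250; 14.0000 -3.0625]
K = S⁻¹·BᵀPA = [0.6215 0.0187; -0.0260 -0.4200]
A−BK = [-0.1226 -0.2338; 0.3005 0.7214]
AᵀP(A−BK) = [0.8088 0.0983; 0.0983 0.4098]
P' = Q + AᵀP(A−BK) = [7.0588 4.0983; 4.0983 4.4098]
tr(P') = 11.4687


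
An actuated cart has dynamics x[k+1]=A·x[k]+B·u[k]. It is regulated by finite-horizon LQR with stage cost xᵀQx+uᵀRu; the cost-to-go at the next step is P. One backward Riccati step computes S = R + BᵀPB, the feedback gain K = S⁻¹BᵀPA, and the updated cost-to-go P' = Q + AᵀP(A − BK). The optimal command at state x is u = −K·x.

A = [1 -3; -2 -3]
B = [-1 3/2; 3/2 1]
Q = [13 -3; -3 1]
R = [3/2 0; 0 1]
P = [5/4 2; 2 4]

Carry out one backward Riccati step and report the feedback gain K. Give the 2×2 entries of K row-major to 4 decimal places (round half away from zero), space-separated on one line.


BᵀP = [1.7500 4.0000; 3.8750 7.0000]
S = R + BᵀPB = [3/2 0; 0 1] + [4.2500 6.6250; 6.6250 12.8125] = [5.7500 6.6250; 6.6250 13.8125]
BᵀPA = [-6.2500 -17.2500; -10.1250 -32.6250]
K = S⁻¹·BᵀPA = [-0.5418 -0.6227; -0.4732 -2.0633]
A−BK = [1.1680 -0.5277; -0.7142 -0.0026]
AᵀP(A−BK) = [1.0730 1.4670; 1.4670 5.1926]
P' = Q + AᵀP(A−BK) = [14.0730 -1.5330; -1.5330 6.1926]
tr(P') = 20.2656

-0.5418 -0.6227 -0.4732 -2.0633


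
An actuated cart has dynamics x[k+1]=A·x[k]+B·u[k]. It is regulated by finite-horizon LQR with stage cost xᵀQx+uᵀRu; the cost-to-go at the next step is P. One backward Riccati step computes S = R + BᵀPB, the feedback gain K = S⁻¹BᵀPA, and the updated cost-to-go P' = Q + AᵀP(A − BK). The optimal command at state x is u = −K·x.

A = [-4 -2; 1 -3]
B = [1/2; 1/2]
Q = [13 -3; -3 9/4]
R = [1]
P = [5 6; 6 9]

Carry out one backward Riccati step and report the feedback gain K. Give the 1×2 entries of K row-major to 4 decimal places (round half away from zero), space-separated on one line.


-1.9333 -4.4667

BᵀP = [5.5000 7.5000]
S = R + BᵀPB = [1] + [6.5000] = [7.5000]
BᵀPA = [-14.5000 -33.5000]
K = S⁻¹·BᵀPA = [-1.9333 -4.4667]
A−BK = [-3.0333 0.2333; 1.9667 -0.7667]
AᵀP(A−BK) = [12.9667 8.2333; 8.2333 23.3667]
P' = Q + AᵀP(A−BK) = [25.9667 5.2333; 5.2333 25.6167]
tr(P') = 51.5833


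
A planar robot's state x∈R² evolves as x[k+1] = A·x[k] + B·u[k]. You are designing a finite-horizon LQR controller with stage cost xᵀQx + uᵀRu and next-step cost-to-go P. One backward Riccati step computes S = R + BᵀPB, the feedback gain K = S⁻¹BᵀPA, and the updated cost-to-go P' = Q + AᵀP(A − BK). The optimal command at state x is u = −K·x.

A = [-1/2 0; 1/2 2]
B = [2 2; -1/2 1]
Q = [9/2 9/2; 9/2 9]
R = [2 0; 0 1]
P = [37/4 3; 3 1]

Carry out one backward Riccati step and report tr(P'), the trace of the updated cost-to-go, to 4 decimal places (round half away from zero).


BᵀP = [17.0000 5.5000; 21.5000 7.0000]
S = R + BᵀPB = [2 0; 0 1] + [31.2500 39.5000; 39.5000 50.0000] = [33.2500 39.5000; 39.5000 51.0000]
BᵀPA = [-5.7500 11.0000; -7.2500 14.0000]
K = S⁻¹·BᵀPA = [-0.0507 0.0590; -0.1029 0.2288]
A−BK = [-0.1928 -0.5756; 0.5775 1.8007]
AᵀP(A−BK) = [0.0250 -0.0018; -0.0018 0.1476]
P' = Q + AᵀP(A−BK) = [4.5250 4.4982; 4.4982 9.1476]
tr(P') = 13.6726

13.6726


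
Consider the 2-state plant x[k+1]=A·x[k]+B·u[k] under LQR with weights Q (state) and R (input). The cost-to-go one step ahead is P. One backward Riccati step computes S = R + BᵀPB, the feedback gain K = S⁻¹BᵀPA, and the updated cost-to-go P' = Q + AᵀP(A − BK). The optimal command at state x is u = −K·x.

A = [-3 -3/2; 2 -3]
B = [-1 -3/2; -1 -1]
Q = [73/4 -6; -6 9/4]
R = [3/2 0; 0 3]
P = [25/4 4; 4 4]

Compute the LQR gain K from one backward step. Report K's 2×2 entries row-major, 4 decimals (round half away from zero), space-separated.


0.1618 1.2348 0.4943 0.6412

BᵀP = [-10.2500 -8.0000; -13.3750 -10.0000]
S = R + BᵀPB = [3/2 0; 0 3] + [18.2500 23.3750; 23.3750 30.0625] = [19.7500 23.3750; 23.3750 33.0625]
BᵀPA = [14.7500 39.3750; 20.1250 50.0625]
K = S⁻¹·BᵀPA = [0.1618 1.2348; 0.4943 0.6412]
A−BK = [-2.0967 0.6966; 2.6561 -1.1240]
AᵀP(A−BK) = [11.9156 -2.9921; -2.9921 5.3430]
P' = Q + AᵀP(A−BK) = [30.1656 -8.9921; -8.9921 7.5930]
tr(P') = 37.7586


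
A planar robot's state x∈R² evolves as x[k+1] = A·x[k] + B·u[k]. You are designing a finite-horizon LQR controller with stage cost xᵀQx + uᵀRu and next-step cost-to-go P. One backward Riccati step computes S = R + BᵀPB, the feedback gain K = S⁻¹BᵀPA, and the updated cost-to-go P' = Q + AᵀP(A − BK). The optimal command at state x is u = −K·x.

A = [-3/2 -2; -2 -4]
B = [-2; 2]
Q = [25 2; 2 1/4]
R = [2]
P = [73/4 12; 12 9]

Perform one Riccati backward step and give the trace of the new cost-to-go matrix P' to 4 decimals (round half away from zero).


360.2083

BᵀP = [-12.5000 -6.0000]
S = R + BᵀPB = [2] + [13.0000] = [15.0000]
BᵀPA = [30.7500 49.0000]
K = S⁻¹·BᵀPA = [2.0500 3.2667]
A−BK = [2.6000 4.5333; -6.1000 -10.5333]
AᵀP(A−BK) = [86.0250 146.3000; 146.3000 248.9333]
P' = Q + AᵀP(A−BK) = [111.0250 148.3000; 148.3000 249.1833]
tr(P') = 360.2083


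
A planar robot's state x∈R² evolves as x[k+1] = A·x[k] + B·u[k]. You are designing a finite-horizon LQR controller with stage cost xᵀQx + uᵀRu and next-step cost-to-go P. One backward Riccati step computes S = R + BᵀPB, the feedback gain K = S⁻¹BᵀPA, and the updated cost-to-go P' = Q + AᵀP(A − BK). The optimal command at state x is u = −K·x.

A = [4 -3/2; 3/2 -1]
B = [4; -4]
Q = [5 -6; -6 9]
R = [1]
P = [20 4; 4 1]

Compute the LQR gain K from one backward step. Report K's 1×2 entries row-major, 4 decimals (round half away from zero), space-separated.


1.3110 -0.5167

BᵀP = [64.0000 12.0000]
S = R + BᵀPB = [1] + [208.0000] = [209.0000]
BᵀPA = [274.0000 -108.0000]
K = S⁻¹·BᵀPA = [1.3110 -0.5167]
A−BK = [-1.2440 0.5670; 6.7440 -3.0670]
AᵀP(A−BK) = [11.0347 -4.9115; -4.9115 2.1914]
P' = Q + AᵀP(A−BK) = [16.0347 -10.9115; -10.9115 11.1914]
tr(P') = 27.2261


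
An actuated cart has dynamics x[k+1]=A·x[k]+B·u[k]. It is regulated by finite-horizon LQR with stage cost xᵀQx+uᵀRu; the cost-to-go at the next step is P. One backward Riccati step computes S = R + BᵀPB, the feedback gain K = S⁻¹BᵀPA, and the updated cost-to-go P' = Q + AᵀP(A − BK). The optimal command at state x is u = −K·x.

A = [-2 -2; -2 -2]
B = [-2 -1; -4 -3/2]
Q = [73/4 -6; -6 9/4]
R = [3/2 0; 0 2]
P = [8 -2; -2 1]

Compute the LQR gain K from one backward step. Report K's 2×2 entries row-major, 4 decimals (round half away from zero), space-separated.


BᵀP = [-8.0000 0.0000; -5.0000 0.5000]
S = R + BᵀPB = [3/2 0; 0 2] + [16.0000 8.0000; 8.0000 4.2500] = [17.5000 8.0000; 8.0000 6.2500]
BᵀPA = [16.0000 16.0000; 9.0000 9.0000]
K = S⁻¹·BᵀPA = [0.6171 0.6171; 0.6501 0.6501]
A−BK = [-0.1157 -0.1157; 1.4435 1.4435]
AᵀP(A−BK) = [4.2755 4.2755; 4.2755 4.2755]
P' = Q + AᵀP(A−BK) = [22.5255 -1.7245; -1.7245 6.5255]
tr(P') = 29.0510

0.6171 0.6171 0.6501 0.6501


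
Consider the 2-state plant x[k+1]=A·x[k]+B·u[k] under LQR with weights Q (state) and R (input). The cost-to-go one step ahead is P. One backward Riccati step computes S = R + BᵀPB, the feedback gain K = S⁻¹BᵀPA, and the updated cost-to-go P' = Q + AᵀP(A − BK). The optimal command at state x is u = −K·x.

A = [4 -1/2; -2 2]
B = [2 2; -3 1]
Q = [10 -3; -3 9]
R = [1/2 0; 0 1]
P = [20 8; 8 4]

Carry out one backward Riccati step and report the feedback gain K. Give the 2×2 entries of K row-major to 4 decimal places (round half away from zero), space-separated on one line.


BᵀP = [16.0000 4.0000; 48.0000 20.0000]
S = R + BᵀPB = [1/2 0; 0 1] + [20.0000 36.0000; 36.0000 116.0000] = [20.5000 36.0000; 36.0000 117.0000]
BᵀPA = [56.0000 0.0000; 152.0000 16.0000]
K = S⁻¹·BᵀPA = [0.9796 -0.5224; 0.9977 0.2975]
A−BK = [0.0454 -0.0501; -0.0590 0.1351]
AᵀP(A−BK) = [1.4875 0.0363; 0.0363 0.2399]
P' = Q + AᵀP(A−BK) = [11.4875 -2.9637; -2.9637 9.2399]
tr(P') = 20.7274

0.9796 -0.5224 0.9977 0.2975


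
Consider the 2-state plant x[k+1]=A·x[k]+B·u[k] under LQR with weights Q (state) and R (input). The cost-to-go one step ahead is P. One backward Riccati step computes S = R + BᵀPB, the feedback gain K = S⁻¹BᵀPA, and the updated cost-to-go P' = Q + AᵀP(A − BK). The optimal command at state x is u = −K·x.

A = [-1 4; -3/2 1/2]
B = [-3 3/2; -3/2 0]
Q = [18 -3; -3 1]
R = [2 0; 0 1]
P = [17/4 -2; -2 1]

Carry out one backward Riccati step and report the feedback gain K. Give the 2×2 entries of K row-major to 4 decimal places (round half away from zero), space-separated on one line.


0.0950 -0.8281 -0.0459 1.1257

BᵀP = [-9.7500 4.5000; 6.3750 -3.0000]
S = R + BᵀPB = [2 0; 0 1] + [22.5000 -14.6250; -14.6250 9.5625] = [24.5000 -14.6250; -14.6250 10.5625]
BᵀPA = [3.0000 -36.7500; -1.8750 24.0000]
K = S⁻¹·BᵀPA = [0.0950 -0.8281; -0.0459 1.1257]
A−BK = [-0.6460 -0.1726; -1.3575 -0.7421]
AᵀP(A−BK) = [0.1288 -0.1552; -0.1552 2.8033]
P' = Q + AᵀP(A−BK) = [18.1288 -3.1552; -3.1552 3.8033]
tr(P') = 21.9321


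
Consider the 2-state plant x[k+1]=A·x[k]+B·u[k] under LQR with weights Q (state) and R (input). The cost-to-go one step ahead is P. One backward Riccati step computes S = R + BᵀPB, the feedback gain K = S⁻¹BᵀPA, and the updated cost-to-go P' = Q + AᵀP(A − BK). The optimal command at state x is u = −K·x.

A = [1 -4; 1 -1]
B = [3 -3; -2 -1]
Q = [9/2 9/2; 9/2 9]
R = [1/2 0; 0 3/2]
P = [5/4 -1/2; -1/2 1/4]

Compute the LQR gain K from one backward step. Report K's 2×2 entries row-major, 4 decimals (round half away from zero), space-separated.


BᵀP = [4.7500 -2.0000; -3.2500 1.2500]
S = R + BᵀPB = [1/2 0; 0 3/2] + [18.2500 -12.2500; -12.2500 8.5000] = [18.7500 -12.2500; -12.2500 10.0000]
BᵀPA = [2.7500 -17.0000; -2.0000 11.7500]
K = S⁻¹·BᵀPA = [0.0801 -0.6962; -0.1018 0.3222]
A−BK = [0.4541 -0.9449; 1.0584 -2.0701]
AᵀP(A−BK) = [0.0760 -0.1912; -0.1912 0.6294]
P' = Q + AᵀP(A−BK) = [4.5760 4.3088; 4.3088 9.6294]
tr(P') = 14.2053

0.0801 -0.6962 -0.1018 0.3222


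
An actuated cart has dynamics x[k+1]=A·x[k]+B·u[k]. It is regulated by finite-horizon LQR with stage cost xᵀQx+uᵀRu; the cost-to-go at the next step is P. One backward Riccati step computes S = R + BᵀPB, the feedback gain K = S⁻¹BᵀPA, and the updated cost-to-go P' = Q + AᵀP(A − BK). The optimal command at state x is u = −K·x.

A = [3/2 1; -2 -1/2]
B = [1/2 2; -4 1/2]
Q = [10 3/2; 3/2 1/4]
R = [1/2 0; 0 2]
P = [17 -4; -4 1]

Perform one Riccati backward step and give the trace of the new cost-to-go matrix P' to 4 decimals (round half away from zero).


11.2869

BᵀP = [24.5000 -6.0000; 32.0000 -7.5000]
S = R + BᵀPB = [1/2 0; 0 2] + [36.2500 46.0000; 46.0000 60.2500] = [36.7500 46.0000; 46.0000 62.2500]
BᵀPA = [48.7500 27.5000; 63.0000 35.7500]
K = S⁻¹·BᵀPA = [0.7961 0.3924; 0.4237 0.2843]
A−BK = [0.2545 0.2352; 0.9727 0.9276]
AᵀP(A−BK) = [0.7428 0.4576; 0.4576 0.2941]
P' = Q + AᵀP(A−BK) = [10.7428 1.9576; 1.9576 0.5441]
tr(P') = 11.2869


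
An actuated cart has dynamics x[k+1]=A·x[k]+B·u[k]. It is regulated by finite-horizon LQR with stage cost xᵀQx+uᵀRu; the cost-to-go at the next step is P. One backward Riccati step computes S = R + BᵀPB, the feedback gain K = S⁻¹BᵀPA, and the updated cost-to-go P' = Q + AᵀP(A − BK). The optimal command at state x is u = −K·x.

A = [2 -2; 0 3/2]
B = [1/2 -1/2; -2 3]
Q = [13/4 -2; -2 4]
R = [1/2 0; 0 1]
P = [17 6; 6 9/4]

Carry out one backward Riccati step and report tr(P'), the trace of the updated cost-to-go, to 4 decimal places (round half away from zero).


BᵀP = [-3.5000 -1.5000; 9.5000 3.7500]
S = R + BᵀPB = [1/2 0; 0 1] + [1.2500 -2.7500; -2.7500 6.5000] = [1.7500 -2.7500; -2.7500 7.5000]
BᵀPA = [-7.0000 4.7500; 19.0000 -13.3750]
K = S⁻¹·BᵀPA = [-0.0449 -0.2079; 2.5169 -1.8596]
A−BK = [3.2809 -2.8258; -7.6404 6.6629]
AᵀP(A−BK) = [19.8652 -16.1236; -16.1236 13.1784]
P' = Q + AᵀP(A−BK) = [23.1152 -18.1236; -18.1236 17.1784]
tr(P') = 40.2935

40.2935


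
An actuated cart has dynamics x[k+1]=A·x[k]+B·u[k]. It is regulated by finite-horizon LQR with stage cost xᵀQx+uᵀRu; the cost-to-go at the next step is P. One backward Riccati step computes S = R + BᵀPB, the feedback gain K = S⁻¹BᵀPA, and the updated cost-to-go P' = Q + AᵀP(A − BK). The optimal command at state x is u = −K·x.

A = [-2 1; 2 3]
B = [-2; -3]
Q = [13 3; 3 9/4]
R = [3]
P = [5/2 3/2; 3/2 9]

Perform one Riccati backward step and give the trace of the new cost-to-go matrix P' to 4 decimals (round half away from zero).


BᵀP = [-9.5000 -30.0000]
S = R + BᵀPB = [3] + [109.0000] = [112.0000]
BᵀPA = [-41.0000 -99.5000]
K = S⁻¹·BᵀPA = [-0.3661 -0.8884]
A−BK = [-2.7321 -0.7768; 0.9018 0.3348]
AᵀP(A−BK) = [18.9911 6.5759; 6.5759 4.1049]
P' = Q + AᵀP(A−BK) = [31.9911 9.5759; 9.5759 6.3549]
tr(P') = 38.3460

38.3460


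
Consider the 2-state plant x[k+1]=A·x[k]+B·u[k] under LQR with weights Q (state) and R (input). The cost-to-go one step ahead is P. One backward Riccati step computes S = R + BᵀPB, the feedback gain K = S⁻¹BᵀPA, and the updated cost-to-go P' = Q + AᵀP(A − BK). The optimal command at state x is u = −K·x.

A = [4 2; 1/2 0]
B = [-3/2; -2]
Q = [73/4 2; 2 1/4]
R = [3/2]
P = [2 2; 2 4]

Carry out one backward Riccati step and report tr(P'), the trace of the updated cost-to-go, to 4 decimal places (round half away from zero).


28.7279

BᵀP = [-7.0000 -11.0000]
S = R + BᵀPB = [3/2] + [32.5000] = [34.0000]
BᵀPA = [-33.5000 -14.0000]
K = S⁻¹·BᵀPA = [-0.9853 -0.4118]
A−BK = [2.5221 1.3824; -1.4706 -0.8235]
AᵀP(A−BK) = [7.9926 4.2059; 4.2059 2.2353]
P' = Q + AᵀP(A−BK) = [26.2426 6.2059; 6.2059 2.4853]
tr(P') = 28.7279


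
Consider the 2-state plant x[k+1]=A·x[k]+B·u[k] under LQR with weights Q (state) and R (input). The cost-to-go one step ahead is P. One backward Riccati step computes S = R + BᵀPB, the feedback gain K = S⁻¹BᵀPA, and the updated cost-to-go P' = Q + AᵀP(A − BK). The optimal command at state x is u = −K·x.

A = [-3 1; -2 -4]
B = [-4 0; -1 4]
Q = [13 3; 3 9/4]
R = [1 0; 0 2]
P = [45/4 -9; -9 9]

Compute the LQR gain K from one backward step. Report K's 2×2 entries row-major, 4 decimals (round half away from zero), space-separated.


BᵀP = [-36.0000 27.0000; -36.0000 36.0000]
S = R + BᵀPB = [1 0; 0 2] + [117.0000 108.0000; 108.0000 144.0000] = [118.0000 108.0000; 108.0000 146.0000]
BᵀPA = [54.0000 -144.0000; 36.0000 -180.0000]
K = S⁻¹·BᵀPA = [0.7182 -0.2847; -0.2847 -1.0223]
A−BK = [-0.1272 -0.1387; -0.1431 -0.1955]
AᵀP(A−BK) = [0.7166 0.4254; 0.4254 2.2435]
P' = Q + AᵀP(A−BK) = [13.7166 3.4254; 3.4254 4.4935]
tr(P') = 18.2101

0.7182 -0.2847 -0.2847 -1.0223


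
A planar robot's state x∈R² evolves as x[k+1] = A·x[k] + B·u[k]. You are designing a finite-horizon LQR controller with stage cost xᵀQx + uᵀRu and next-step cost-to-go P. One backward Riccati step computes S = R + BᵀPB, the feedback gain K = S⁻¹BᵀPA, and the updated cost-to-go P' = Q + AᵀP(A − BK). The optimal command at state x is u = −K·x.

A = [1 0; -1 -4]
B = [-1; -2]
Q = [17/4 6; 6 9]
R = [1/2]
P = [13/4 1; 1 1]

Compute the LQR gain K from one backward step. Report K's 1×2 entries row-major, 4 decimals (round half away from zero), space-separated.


BᵀP = [-5.2500 -3.0000]
S = R + BᵀPB = [1/2] + [11.2500] = [11.7500]
BᵀPA = [-2.2500 12.0000]
K = S⁻¹·BᵀPA = [-0.1915 1.0213]
A−BK = [0.8085 1.0213; -1.3830 -1.9574]
AᵀP(A−BK) = [1.8191 2.2979; 2.2979 3.7447]
P' = Q + AᵀP(A−BK) = [6.0691 8.2979; 8.2979 12.7447]
tr(P') = 18.8138

-0.1915 1.0213


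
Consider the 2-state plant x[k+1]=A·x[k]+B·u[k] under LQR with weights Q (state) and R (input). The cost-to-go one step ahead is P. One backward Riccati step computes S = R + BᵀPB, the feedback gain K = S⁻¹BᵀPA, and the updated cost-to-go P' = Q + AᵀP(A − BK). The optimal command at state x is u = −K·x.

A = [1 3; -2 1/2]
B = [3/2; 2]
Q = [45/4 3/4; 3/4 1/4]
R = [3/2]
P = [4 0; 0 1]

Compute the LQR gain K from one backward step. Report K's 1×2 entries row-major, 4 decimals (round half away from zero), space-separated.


BᵀP = [6.0000 2.0000]
S = R + BᵀPB = [3/2] + [13.0000] = [14.5000]
BᵀPA = [2.0000 19.0000]
K = S⁻¹·BᵀPA = [0.1379 1.3103]
A−BK = [0.7931 1.0345; -2.2759 -2.1207]
AᵀP(A−BK) = [7.7241 8.3793; 8.3793 11.3534]
P' = Q + AᵀP(A−BK) = [18.9741 9.1293; 9.1293 11.6034]
tr(P') = 30.5776

0.1379 1.3103


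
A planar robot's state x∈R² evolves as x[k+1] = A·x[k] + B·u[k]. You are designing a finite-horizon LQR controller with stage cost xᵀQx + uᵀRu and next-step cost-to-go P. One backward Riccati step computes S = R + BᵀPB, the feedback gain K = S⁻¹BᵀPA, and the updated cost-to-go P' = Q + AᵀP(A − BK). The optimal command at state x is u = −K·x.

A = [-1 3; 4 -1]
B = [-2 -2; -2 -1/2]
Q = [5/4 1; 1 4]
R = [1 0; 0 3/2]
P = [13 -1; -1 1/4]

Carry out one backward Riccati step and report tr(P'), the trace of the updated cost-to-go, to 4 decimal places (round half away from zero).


BᵀP = [-24.0000 1.5000; -25.5000 1.8750]
S = R + BᵀPB = [1 0; 0 3/2] + [45.0000 47.2500; 47.2500 50.0625] = [46.0000 47.2500; 47.2500 51.5625]
BᵀPA = [30.0000 -73.5000; 33.0000 -78.3750]
K = S⁻¹·BᵀPA = [-0.0888 -0.6218; 0.7214 -0.9502]
A−BK = [0.2651 -0.1440; 4.1830 -2.7187]
AᵀP(A−BK) = [3.8587 -2.9892; -2.9892 3.0754]
P' = Q + AᵀP(A−BK) = [5.1087 -1.9892; -1.9892 7.0754]
tr(P') = 12.1841

12.1841


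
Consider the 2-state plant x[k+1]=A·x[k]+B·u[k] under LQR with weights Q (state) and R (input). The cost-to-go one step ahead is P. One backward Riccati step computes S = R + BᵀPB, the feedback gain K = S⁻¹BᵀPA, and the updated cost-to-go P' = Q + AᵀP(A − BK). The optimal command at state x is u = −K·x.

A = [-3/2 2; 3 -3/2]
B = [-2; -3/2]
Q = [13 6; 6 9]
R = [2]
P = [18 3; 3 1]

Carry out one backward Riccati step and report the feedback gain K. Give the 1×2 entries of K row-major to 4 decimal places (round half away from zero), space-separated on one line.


BᵀP = [-40.5000 -7.5000]
S = R + BᵀPB = [2] + [92.2500] = [94.2500]
BᵀPA = [38.2500 -69.7500]
K = S⁻¹·BᵀPA = [0.4058 -0.7401]
A−BK = [-0.6883 0.5199; 3.6088 -2.6101]
AᵀP(A−BK) = [6.9768 -5.4430; -5.4430 4.6313]
P' = Q + AᵀP(A−BK) = [19.9768 0.5570; 0.5570 13.6313]
tr(P') = 33.6081

0.4058 -0.7401


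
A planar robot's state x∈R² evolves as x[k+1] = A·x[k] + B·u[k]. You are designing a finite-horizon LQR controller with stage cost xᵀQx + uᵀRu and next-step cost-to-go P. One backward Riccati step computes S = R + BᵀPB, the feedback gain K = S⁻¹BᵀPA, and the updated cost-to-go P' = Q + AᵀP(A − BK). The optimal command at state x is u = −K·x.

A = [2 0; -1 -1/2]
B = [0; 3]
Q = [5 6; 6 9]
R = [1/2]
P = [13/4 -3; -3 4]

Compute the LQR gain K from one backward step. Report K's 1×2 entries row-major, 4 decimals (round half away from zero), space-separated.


BᵀP = [-9.0000 12.0000]
S = R + BᵀPB = [1/2] + [36.0000] = [36.5000]
BᵀPA = [-30.0000 -6.0000]
K = S⁻¹·BᵀPA = [-0.8219 -0.1644]
A−BK = [2.0000 0.0000; 1.4658 -0.0068]
AᵀP(A−BK) = [4.3425 0.0685; 0.0685 0.0137]
P' = Q + AᵀP(A−BK) = [9.3425 6.0685; 6.0685 9.0137]
tr(P') = 18.3562

-0.8219 -0.1644


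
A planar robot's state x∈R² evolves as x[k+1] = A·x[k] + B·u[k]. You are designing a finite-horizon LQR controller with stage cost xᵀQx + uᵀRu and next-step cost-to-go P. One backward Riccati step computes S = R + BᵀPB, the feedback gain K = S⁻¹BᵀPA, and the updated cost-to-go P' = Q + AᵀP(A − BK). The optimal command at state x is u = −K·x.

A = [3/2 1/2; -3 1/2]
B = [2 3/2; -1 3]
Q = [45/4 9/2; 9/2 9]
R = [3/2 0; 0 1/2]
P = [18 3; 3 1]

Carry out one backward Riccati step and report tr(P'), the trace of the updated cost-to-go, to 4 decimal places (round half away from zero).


BᵀP = [33.0000 5.0000; 36.0000 7.5000]
S = R + BᵀPB = [3/2 0; 0 1/2] + [61.0000 64.5000; 64.5000 76.5000] = [62.5000 64.5000; 64.5000 77.0000]
BᵀPA = [34.5000 19.0000; 31.5000 21.7500]
K = S⁻¹·BᵀPA = [0.9578 0.0922; -0.3933 0.2053]
A−BK = [0.1742 0.0078; -0.8624 -0.0236]
AᵀP(A−BK) = [1.8421 0.1044; 0.1044 0.0344]
P' = Q + AᵀP(A−BK) = [13.0921 4.6044; 4.6044 9.0344]
tr(P') = 22.1264

22.1264


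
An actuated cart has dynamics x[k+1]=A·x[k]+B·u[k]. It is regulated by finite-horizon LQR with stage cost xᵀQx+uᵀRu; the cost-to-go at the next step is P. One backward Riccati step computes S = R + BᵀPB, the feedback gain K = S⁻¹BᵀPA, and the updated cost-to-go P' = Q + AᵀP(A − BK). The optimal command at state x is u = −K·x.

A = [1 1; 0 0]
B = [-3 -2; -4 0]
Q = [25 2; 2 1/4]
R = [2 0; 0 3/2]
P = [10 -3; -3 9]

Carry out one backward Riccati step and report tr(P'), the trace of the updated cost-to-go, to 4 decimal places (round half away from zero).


25.9665

BᵀP = [-18.0000 -27.0000; -20.0000 6.0000]
S = R + BᵀPB = [2 0; 0 3/2] + [162.0000 36.0000; 36.0000 40.0000] = [164.0000 36.0000; 36.0000 41.5000]
BᵀPA = [-18.0000 -18.0000; -20.0000 -20.0000]
K = S⁻¹·BᵀPA = [-0.0049 -0.0049; -0.4777 -0.4777]
A−BK = [0.0299 0.0299; -0.0196 -0.0196]
AᵀP(A−BK) = [0.3583 0.3583; 0.3583 0.3583]
P' = Q + AᵀP(A−BK) = [25.3583 2.3583; 2.3583 0.6083]
tr(P') = 25.9665


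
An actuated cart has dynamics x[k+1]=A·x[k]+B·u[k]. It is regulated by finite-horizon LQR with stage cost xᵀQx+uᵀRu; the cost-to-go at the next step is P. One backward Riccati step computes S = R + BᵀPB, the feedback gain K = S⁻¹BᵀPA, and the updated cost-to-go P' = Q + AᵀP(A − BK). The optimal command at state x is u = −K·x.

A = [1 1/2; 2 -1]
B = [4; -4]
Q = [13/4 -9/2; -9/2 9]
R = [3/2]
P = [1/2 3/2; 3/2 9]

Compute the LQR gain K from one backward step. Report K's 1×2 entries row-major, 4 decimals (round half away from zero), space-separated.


BᵀP = [-4.0000 -30.0000]
S = R + BᵀPB = [3/2] + [104.0000] = [105.5000]
BᵀPA = [-64.0000 28.0000]
K = S⁻¹·BᵀPA = [-0.6066 0.2654]
A−BK = [3.4265 -0.5616; -0.4265 0.0616]
AᵀP(A−BK) = [3.6754 -0.7642; -0.7642 0.1937]
P' = Q + AᵀP(A−BK) = [6.9254 -5.2642; -5.2642 9.1937]
tr(P') = 16.1191

-0.6066 0.2654


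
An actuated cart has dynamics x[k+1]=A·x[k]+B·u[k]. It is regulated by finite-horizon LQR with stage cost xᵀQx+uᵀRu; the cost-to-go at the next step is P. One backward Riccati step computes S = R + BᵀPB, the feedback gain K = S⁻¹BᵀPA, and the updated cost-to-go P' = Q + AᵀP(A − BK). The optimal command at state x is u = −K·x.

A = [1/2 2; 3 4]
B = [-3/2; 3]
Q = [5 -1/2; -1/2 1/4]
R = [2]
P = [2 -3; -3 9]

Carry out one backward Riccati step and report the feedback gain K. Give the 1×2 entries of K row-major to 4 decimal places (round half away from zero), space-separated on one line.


BᵀP = [-12.0000 31.5000]
S = R + BᵀPB = [2] + [112.5000] = [114.5000]
BᵀPA = [88.5000 102.0000]
K = S⁻¹·BᵀPA = [0.7729 0.8908]
A−BK = [1.6594 3.3362; 0.6812 1.3275]
AᵀP(A−BK) = [4.0961 7.1616; 7.1616 13.1354]
P' = Q + AᵀP(A−BK) = [9.0961 6.6616; 6.6616 13.3854]
tr(P') = 22.4814

0.7729 0.8908


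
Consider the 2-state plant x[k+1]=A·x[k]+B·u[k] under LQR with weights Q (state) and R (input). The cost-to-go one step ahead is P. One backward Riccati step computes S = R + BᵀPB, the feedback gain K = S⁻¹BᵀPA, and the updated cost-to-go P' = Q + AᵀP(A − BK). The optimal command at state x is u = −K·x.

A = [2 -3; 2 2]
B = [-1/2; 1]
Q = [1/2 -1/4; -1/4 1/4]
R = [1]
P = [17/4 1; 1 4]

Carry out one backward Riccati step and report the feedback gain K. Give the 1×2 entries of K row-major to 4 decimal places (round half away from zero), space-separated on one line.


BᵀP = [-1.1250 3.5000]
S = R + BᵀPB = [1] + [4.0625] = [5.0625]
BᵀPA = [4.7500 10.3750]
K = S⁻¹·BᵀPA = [0.9383 2.0494]
A−BK = [2.4691 -1.9753; 1.0617 -0.0494]
AᵀP(A−BK) = [36.5432 -21.2346; -21.2346 20.9877]
P' = Q + AᵀP(A−BK) = [37.0432 -21.4846; -21.4846 21.2377]
tr(P') = 58.2809

0.9383 2.0494


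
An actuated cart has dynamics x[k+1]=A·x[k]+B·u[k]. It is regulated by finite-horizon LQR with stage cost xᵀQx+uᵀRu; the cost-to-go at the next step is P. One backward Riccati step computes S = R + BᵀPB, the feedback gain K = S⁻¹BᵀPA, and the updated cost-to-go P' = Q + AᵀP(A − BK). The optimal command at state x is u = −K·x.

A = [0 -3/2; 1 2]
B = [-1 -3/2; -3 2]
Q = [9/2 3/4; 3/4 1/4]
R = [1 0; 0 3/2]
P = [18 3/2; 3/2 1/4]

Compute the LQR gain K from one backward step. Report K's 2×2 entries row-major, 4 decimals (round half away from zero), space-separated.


BᵀP = [-22.5000 -2.2500; -24.0000 -1.7500]
S = R + BᵀPB = [1 0; 0 3/2] + [29.2500 29.2500; 29.2500 32.5000] = [30.2500 29.2500; 29.2500 34.0000]
BᵀPA = [-2.2500 29.2500; -1.7500 32.5000]
K = S⁻¹·BᵀPA = [-0.1464 0.2537; 0.0744 0.7376]
A−BK = [-0.0347 -0.1399; 0.4120 1.2859]
AᵀP(A−BK) = [0.0510 0.1117; 0.1117 1.1064]
P' = Q + AᵀP(A−BK) = [4.5510 0.8617; 0.8617 1.3564]
tr(P') = 5.9074

-0.1464 0.2537 0.0744 0.7376


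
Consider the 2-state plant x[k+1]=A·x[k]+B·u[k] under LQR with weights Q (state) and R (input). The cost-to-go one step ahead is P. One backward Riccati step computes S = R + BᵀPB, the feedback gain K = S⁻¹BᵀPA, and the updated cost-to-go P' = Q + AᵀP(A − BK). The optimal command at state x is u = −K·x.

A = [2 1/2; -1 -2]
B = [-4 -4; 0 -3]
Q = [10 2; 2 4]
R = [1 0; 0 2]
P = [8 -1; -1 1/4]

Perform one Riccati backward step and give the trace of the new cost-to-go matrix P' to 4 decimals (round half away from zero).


BᵀP = [-32.0000 4.0000; -29.0000 3.2500]
S = R + BᵀPB = [1 0; 0 2] + [128.0000 116.0000; 116.0000 106.2500] = [129.0000 116.0000; 116.0000 108.2500]
BᵀPA = [-68.0000 -24.0000; -61.2500 -21.0000]
K = S⁻¹·BᵀPA = [-0.5037 -0.3187; -0.0261 0.1476]
A−BK = [-0.1190 -0.1847; -1.0782 -1.5573]
AᵀP(A−BK) = [0.4024 0.3640; 0.3640 0.4491]
P' = Q + AᵀP(A−BK) = [10.4024 2.3640; 2.3640 4.4491]
tr(P') = 14.8515

14.8515


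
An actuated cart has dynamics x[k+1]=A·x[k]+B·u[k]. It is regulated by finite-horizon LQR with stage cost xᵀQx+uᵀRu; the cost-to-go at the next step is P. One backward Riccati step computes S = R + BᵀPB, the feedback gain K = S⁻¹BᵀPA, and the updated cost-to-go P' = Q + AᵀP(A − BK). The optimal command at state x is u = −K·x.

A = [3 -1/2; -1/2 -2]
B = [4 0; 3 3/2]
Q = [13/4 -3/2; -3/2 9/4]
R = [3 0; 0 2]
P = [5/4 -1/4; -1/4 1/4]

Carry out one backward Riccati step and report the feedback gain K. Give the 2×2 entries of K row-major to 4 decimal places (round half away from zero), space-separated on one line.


0.6607 -0.0889 -0.4155 -0.2325

BᵀP = [4.2500 -0.2500; -0.3750 0.3750]
S = R + BᵀPB = [3 0; 0 2] + [16.2500 -0.3750; -0.3750 0.5625] = [19.2500 -0.3750; -0.3750 2.5625]
BᵀPA = [12.8750 -1.6250; -1.3125 -0.5625]
K = S⁻¹·BᵀPA = [0.6607 -0.0889; -0.4155 -0.2325]
A−BK = [0.3571 -0.1442; -1.8590 -1.3844]
AᵀP(A−BK) = [3.0102 0.6525; 0.6525 0.5372]
P' = Q + AᵀP(A−BK) = [6.2602 -0.8475; -0.8475 2.7872]
tr(P') = 9.0473
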